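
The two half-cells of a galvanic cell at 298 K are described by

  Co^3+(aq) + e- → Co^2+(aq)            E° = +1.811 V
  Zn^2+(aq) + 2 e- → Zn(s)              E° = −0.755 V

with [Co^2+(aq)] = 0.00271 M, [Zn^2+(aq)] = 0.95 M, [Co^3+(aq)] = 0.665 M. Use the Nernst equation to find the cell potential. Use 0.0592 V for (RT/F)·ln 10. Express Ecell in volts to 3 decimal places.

Since E°(Co³⁺/Co²⁺) > E°(Zn²⁺/Zn), Co³⁺/Co²⁺ serves as the cathode.
The standard potential is +1.811 − (−0.755) = +2.566 V and the balanced reaction transfers n = 2 electrons.
Balancing gives 2 Co^3+(aq) + Zn(s) → 2 Co^2+(aq) + Zn^2+(aq); hence Q = ([Co^2+(aq)]^2·[Zn^2+(aq)]) / [Co^3+(aq)]^2 = 1.58×10^−5 (log Q = −4.802).
By the Nernst equation, E = +2.566 − (0.0592/2)·(−4.802) = +2.708 V.

+2.708 V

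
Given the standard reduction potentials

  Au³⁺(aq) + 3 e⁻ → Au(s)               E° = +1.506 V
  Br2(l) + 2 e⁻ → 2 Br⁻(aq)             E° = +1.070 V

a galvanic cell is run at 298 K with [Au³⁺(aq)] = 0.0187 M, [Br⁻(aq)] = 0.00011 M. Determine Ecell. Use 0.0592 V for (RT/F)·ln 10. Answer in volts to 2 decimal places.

+0.17 V

Au³⁺/Au is reduced (cathode, E° = +1.506 V) and Br₂/Br⁻ is oxidized (anode).
The standard potential is +1.506 − (+1.070) = +0.436 V and the balanced reaction transfers n = 6 electrons.
Balancing gives 2 Au³⁺(aq) + 6 Br⁻(aq) → 2 Au(s) + 3 Br2(l); hence Q = 1 / ([Au³⁺(aq)]^2·[Br⁻(aq)]^6) = 1.61×10^27 (log Q = 27.208).
By the Nernst equation, E = +0.436 − (0.0592/6)·(27.208) = +0.17 V.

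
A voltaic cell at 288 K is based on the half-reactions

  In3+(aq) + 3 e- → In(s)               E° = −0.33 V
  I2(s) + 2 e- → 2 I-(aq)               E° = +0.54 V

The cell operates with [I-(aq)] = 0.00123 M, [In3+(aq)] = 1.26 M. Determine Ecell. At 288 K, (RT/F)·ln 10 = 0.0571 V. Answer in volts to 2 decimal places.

+1.03 V

Since E°(I₂/I⁻) > E°(In³⁺/In), I₂/I⁻ serves as the cathode.
E°cell = E°cat − E°an = +0.54 − (−0.33) = +0.87 V; n = 6.
Balancing gives 3 I2(s) + 2 In(s) → 6 I-(aq) + 2 In3+(aq); hence Q = [I-(aq)]^6·[In3+(aq)]^2 = 5.5×10^−18 (log Q = −17.260).
Applying E = E° − (RT ln10/nF)·log Q gives +0.87 − (0.0571/6)(−17.260) = +1.03 V.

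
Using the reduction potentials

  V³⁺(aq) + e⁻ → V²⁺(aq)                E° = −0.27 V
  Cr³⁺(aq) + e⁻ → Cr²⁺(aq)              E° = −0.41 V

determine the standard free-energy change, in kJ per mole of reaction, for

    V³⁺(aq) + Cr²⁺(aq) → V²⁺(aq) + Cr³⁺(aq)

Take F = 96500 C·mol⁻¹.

In the reaction as written V³⁺(aq) is reduced, so the V³⁺/V²⁺ couple is the cathode and Cr³⁺/Cr²⁺ is the anode.
E°cell = −0.27 − (−0.41) = +0.14 V; balancing electrons gives n = 1.
ΔG° = −nFE°cell = −(1)(96500)(+0.14) J/mol = −13.5 kJ/mol.

−13.5 kJ/mol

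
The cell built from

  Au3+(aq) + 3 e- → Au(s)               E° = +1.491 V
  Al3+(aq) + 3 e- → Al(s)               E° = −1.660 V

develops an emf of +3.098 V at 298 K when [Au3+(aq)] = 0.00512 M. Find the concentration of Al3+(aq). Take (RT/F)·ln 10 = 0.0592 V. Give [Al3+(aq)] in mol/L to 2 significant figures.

2.5 M

The Au³⁺/Au couple has the larger reduction potential, so it is the cathode: E°cell = +1.491 − (−1.660) = +3.151 V and n = 3.
From the Nernst equation, log Q = n(E° − E)/0.0592 = 3·(+3.151 − (+3.098))/0.0592 = 2.686.
For Au3+(aq) + Al(s) → Au(s) + Al3+(aq), the reaction quotient is Q = [Al3+(aq)] / [Au3+(aq)].
Isolating [Al3+(aq)] in Q = 10^{2.686} yields log [Al3+(aq)] = 0.395, i.e. 2.5 M.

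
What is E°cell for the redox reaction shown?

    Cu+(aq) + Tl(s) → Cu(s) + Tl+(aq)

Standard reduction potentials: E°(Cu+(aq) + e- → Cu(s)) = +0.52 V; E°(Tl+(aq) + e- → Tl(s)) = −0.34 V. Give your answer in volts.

+0.86 V

In the reaction as written, Cu+(aq) is reduced (cathode) and Tl+(aq) is produced by oxidation at the anode.
E°cell = E°(cathode) − E°(anode) = +0.52 − (−0.34) = +0.86 V.
The positive value indicates the reaction is spontaneous as written.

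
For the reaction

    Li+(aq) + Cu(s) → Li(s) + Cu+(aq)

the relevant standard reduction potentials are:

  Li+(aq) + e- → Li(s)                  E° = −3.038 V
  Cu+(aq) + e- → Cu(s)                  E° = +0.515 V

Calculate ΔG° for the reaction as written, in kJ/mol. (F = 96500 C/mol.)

In the reaction as written Li+(aq) is reduced, so the Li⁺/Li couple is the cathode and Cu⁺/Cu is the anode.
E°cell = −3.038 − (+0.515) = −3.553 V; balancing electrons gives n = 1.
ΔG° = −nFE°cell = −(1)(96500)(−3.553) J/mol = +343 kJ/mol.

+343 kJ/mol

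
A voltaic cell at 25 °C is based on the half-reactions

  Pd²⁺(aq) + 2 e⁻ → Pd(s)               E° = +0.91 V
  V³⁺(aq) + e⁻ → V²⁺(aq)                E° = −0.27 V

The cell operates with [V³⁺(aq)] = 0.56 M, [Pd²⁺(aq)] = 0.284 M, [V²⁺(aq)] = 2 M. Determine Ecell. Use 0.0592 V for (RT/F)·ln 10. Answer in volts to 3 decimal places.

Pd²⁺/Pd is reduced (cathode, E° = +0.91 V) and V³⁺/V²⁺ is oxidized (anode).
E°cell = +0.91 − (−0.27) = +1.18 V, with n = 2 electrons transferred.
Balancing gives Pd²⁺(aq) + 2 V²⁺(aq) → Pd(s) + 2 V³⁺(aq); hence Q = [V³⁺(aq)]^2 / ([Pd²⁺(aq)]·[V²⁺(aq)]^2) = 0.276 (log Q = −0.559).
Applying E = E° − (RT ln10/nF)·log Q gives +1.18 − (0.0592/2)(−0.559) = +1.197 V.

+1.197 V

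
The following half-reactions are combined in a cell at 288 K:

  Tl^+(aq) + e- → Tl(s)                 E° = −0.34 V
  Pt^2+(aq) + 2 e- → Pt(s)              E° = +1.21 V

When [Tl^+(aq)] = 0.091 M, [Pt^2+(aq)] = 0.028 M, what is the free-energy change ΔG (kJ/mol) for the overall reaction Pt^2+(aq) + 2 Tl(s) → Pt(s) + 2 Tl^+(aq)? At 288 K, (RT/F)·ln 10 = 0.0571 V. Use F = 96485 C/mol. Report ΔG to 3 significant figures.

With Pt²⁺/Pt reduced at the cathode, E°cell = +1.21 − (−0.34) = +1.55 V and n = 2.
Q = [Tl^+(aq)]^2 / [Pt^2+(aq)] = 0.296, so log Q = −0.529 and E = +1.55 − (0.0571/2)(−0.529) = +1.5651 V.
Finally ΔG = −nFE = −(2)(96485 C/mol)(+1.5651 V) = −302 kJ/mol.

−302 kJ/mol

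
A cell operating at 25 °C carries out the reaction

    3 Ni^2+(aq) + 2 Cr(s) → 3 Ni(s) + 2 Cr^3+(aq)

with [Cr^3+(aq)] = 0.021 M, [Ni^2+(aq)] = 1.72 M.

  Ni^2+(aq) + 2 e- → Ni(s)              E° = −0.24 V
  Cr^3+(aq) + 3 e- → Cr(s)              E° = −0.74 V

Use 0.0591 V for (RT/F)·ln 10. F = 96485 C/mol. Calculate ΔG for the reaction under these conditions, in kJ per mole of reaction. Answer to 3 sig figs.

−313 kJ/mol

E°cell = −0.24 − (−0.74) = +0.50 V; the balanced reaction transfers n = 6 electrons.
The reaction quotient is [Cr^3+(aq)]^2 / [Ni^2+(aq)]^3 = 8.67×10^−5; by Nernst, E = +0.50 − (0.0591/6)(−4.062) = +0.5400 V.
ΔG = −nFE = −(6)(96485)(+0.5400) J/mol = −313 kJ/mol.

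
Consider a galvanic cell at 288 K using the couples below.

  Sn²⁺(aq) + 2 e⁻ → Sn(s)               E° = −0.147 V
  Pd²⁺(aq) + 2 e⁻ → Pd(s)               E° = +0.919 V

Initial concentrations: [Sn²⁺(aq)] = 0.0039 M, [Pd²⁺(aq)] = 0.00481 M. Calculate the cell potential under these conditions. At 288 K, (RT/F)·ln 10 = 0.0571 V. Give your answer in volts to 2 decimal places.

+1.07 V

Pd²⁺/Pd is reduced (cathode, E° = +0.919 V) and Sn²⁺/Sn is oxidized (anode).
E°cell = E°cat − E°an = +0.919 − (−0.147) = +1.066 V; n = 2.
Balancing gives Pd²⁺(aq) + Sn(s) → Pd(s) + Sn²⁺(aq); hence Q = [Sn²⁺(aq)] / [Pd²⁺(aq)] = 0.811 (log Q = −0.091).
Applying E = E° − (RT ln10/nF)·log Q gives +1.066 − (0.0571/2)(−0.091) = +1.07 V.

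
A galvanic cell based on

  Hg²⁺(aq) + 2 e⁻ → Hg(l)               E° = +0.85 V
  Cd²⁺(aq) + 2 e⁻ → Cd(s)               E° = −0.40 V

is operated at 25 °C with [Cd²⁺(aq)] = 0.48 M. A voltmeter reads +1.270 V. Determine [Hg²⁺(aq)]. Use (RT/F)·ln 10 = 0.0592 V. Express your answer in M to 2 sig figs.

With Hg²⁺/Hg at the cathode and Cd²⁺/Cd at the anode, E°cell = +0.85 − (−0.40) = +1.25 V (n = 2).
From the Nernst equation, log Q = n(E° − E)/0.0592 = 2·(+1.25 − (+1.270))/0.0592 = −0.676.
Balancing electrons gives Hg²⁺(aq) + Cd(s) → Hg(l) + Cd²⁺(aq); thus Q = [Cd²⁺(aq)] / [Hg²⁺(aq)].
Substituting the known concentrations and solving, log [Hg²⁺(aq)] = 0.357 and [Hg²⁺(aq)] = 2.3 M.

2.3 M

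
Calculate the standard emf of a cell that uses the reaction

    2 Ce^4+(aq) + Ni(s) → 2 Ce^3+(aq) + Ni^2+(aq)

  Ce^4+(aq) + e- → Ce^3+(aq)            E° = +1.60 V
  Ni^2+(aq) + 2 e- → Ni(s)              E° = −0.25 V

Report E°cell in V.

+1.85 V

Ce^4+(aq) gains electrons, so the Ce⁴⁺/Ce³⁺ couple is the cathode; the Ni²⁺/Ni couple is the anode.
E°cell = E°(cathode) − E°(anode) = +1.60 − (−0.25) = +1.85 V.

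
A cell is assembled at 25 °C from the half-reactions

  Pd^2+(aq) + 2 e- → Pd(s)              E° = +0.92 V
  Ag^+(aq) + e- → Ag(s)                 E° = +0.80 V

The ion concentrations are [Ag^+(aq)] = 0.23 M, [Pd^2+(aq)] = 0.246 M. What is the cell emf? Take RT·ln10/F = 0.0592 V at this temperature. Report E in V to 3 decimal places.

Pd²⁺/Pd is reduced (cathode, E° = +0.92 V) and Ag⁺/Ag is oxidized (anode).
The standard potential is +0.92 − (+0.80) = +0.12 V and the balanced reaction transfers n = 2 electrons.
The balanced reaction is Pd^2+(aq) + 2 Ag(s) → Pd(s) + 2 Ag^+(aq), so Q = [Ag^+(aq)]^2 / [Pd^2+(aq)] = 0.215 and log Q = −0.667.
Applying E = E° − (RT ln10/nF)·log Q gives +0.12 − (0.0592/2)(−0.667) = +0.140 V.

+0.140 V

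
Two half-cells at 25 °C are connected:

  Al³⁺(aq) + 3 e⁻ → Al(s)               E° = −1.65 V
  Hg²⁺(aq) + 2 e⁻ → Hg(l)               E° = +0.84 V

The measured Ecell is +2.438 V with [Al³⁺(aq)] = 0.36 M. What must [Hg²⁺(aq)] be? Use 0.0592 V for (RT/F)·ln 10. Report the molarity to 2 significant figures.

0.0089 M

The Hg²⁺/Hg couple has the larger reduction potential, so it is the cathode: E°cell = +0.84 − (−1.65) = +2.49 V and n = 6.
From the Nernst equation, log Q = n(E° − E)/0.0592 = 6·(+2.49 − (+2.438))/0.0592 = 5.270.
The balanced reaction is 3 Hg²⁺(aq) + 2 Al(s) → 3 Hg(l) + 2 Al³⁺(aq), so Q = [Al³⁺(aq)]^2 / [Hg²⁺(aq)]^3.
Substituting the known concentrations and solving, log [Hg²⁺(aq)] = −2.052 and [Hg²⁺(aq)] = 0.0089 M.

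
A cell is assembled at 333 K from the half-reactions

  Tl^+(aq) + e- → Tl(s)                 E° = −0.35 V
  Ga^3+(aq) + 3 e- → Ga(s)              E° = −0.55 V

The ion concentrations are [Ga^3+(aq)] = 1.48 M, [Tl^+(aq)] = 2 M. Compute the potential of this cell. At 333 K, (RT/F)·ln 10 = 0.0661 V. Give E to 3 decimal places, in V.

The Tl⁺/Tl couple has the more positive E°, so it is the cathode; Ga³⁺/Ga is the anode.
E°cell = E°cat − E°an = −0.35 − (−0.55) = +0.20 V; n = 3.
The balanced reaction is 3 Tl^+(aq) + Ga(s) → 3 Tl(s) + Ga^3+(aq), so Q = [Ga^3+(aq)] / [Tl^+(aq)]^3 = 0.185 and log Q = −0.733.
Applying E = E° − (RT ln10/nF)·log Q gives +0.20 − (0.0661/3)(−0.733) = +0.216 V.

+0.216 V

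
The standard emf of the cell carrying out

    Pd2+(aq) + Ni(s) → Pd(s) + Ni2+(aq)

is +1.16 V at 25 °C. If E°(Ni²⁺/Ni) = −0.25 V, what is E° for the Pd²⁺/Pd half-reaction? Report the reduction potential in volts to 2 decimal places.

+0.91 V

In the reaction as written the Pd²⁺/Pd couple is reduced (cathode) and Ni²⁺/Ni is oxidized (anode), so E°cell = E°(Pd²⁺/Pd) − E°(Ni²⁺/Ni).
E°(Pd²⁺/Pd) = E°cell + E°(anode) = +1.16 + (−0.25) = +0.91 V.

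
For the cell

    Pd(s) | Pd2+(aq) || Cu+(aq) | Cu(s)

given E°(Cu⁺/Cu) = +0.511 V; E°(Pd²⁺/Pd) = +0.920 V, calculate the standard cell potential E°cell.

By convention the left-hand electrode in cell notation is the anode (oxidation) and the right-hand electrode is the cathode (reduction).
E°cell = E°(right) − E°(left) = +0.511 − (+0.920) = −0.409 V.
The negative sign shows that, as written, the cell would require an external voltage to drive the reaction.

−0.409 V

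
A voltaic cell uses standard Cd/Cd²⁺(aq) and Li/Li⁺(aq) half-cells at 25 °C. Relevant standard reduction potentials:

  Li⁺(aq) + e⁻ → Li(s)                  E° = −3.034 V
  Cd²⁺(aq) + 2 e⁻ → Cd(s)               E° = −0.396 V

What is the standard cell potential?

+2.638 V

The Cd²⁺/Cd couple has the higher E°, so Cd ion is reduced (cathode) and Li is oxidized (anode).
E°cell = E°(cathode) − E°(anode) = −0.396 − (−3.034) = +2.638 V.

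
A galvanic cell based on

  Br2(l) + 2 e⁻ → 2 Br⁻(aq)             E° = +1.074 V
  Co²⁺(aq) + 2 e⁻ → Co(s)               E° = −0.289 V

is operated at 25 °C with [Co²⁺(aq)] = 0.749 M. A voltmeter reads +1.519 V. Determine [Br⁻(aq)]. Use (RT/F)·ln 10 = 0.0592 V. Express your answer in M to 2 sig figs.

0.0027 M

The Br₂/Br⁻ couple has the larger reduction potential, so it is the cathode: E°cell = +1.074 − (−0.289) = +1.363 V and n = 2.
From the Nernst equation, log Q = n(E° − E)/0.0592 = 2·(+1.363 − (+1.519))/0.0592 = −5.270.
The balanced reaction is Br2(l) + Co(s) → 2 Br⁻(aq) + Co²⁺(aq), so Q = [Br⁻(aq)]^2·[Co²⁺(aq)].
Substituting the known concentrations and solving, log [Br⁻(aq)] = −2.572 and [Br⁻(aq)] = 0.0027 M.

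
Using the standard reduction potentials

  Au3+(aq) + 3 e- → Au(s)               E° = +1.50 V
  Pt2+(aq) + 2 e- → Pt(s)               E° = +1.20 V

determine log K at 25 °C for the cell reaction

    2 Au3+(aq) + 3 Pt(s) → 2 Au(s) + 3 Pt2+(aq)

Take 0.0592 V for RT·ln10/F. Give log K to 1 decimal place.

The Au³⁺/Au couple is reduced (cathode); E°cell = +1.50 − (+1.20) = +0.30 V with n = 6.
At equilibrium E = 0, so log K = nE°cell / 0.0592 = (6)(+0.30) / 0.0592 = 30.4.

log K = 30.4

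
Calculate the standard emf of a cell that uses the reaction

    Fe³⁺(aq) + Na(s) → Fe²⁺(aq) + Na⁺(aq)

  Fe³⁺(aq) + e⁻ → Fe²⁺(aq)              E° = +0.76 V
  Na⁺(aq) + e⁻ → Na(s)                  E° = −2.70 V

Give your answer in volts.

In the reaction as written, Fe³⁺(aq) is reduced (cathode) and Na⁺(aq) is produced by oxidation at the anode.
E°cell = E°(cathode) − E°(anode) = +0.76 − (−2.70) = +3.46 V.
The positive value indicates the reaction is spontaneous as written.

+3.46 V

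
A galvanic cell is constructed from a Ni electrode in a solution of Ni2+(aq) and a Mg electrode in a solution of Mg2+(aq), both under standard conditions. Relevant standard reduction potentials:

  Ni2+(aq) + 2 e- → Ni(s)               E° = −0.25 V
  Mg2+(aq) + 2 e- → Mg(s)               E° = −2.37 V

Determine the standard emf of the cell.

+2.12 V

The Ni²⁺/Ni couple has the higher E°, so Ni ion is reduced (cathode) and Mg is oxidized (anode).
E°cell = E°(cathode) − E°(anode) = −0.25 − (−2.37) = +2.12 V.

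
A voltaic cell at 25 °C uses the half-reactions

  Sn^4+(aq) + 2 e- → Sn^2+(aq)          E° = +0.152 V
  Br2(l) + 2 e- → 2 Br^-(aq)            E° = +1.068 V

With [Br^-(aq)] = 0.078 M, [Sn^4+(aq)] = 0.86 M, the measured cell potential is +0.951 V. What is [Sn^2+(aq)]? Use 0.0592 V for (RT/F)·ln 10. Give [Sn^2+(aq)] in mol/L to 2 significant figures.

0.080 M

Br₂/Br⁻ is the cathode (higher E°); E°cell = +1.068 − (+0.152) = +0.916 V with n = 2.
Since E = E° − (0.0592/n)·log Q, log Q = n(E° − E)/0.0592 = −1.182.
The balanced reaction is Br2(l) + Sn^2+(aq) → 2 Br^-(aq) + Sn^4+(aq), so Q = ([Br^-(aq)]^2·[Sn^4+(aq)]) / [Sn^2+(aq)].
Isolating [Sn^2+(aq)] in Q = 10^{−1.182} yields log [Sn^2+(aq)] = −1.099, i.e. 0.080 M.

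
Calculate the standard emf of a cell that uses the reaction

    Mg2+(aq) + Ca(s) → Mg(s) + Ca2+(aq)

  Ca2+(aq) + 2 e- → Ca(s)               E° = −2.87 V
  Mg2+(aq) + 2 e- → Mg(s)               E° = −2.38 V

+0.49 V

In the reaction as written, Mg2+(aq) is reduced (cathode) and Ca2+(aq) is produced by oxidation at the anode.
E°cell = E°(cathode) − E°(anode) = −2.38 − (−2.87) = +0.49 V.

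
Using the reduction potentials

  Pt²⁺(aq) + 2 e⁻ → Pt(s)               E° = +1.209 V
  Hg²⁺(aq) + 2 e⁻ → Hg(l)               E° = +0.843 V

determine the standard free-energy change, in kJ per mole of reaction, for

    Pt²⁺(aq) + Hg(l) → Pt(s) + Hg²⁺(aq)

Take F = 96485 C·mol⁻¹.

−70.6 kJ/mol

In the reaction as written Pt²⁺(aq) is reduced, so the Pt²⁺/Pt couple is the cathode and Hg²⁺/Hg is the anode.
E°cell = +1.209 − (+0.843) = +0.366 V; balancing electrons gives n = 2.
ΔG° = −nFE°cell = −(2)(96485)(+0.366) J/mol = −70.6 kJ/mol.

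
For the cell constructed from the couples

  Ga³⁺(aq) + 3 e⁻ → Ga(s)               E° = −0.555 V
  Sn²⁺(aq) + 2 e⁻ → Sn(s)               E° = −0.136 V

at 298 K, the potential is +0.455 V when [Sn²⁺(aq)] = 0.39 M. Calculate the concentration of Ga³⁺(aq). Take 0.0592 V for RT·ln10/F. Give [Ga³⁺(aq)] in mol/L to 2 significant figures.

The Sn²⁺/Sn couple has the larger reduction potential, so it is the cathode: E°cell = −0.136 − (−0.555) = +0.419 V and n = 6.
Rearranging E = E° − (0.0592/n)·log Q gives log Q = 6(+0.419 − (+0.455))/0.0592 = −3.649.
Balancing electrons gives 3 Sn²⁺(aq) + 2 Ga(s) → 3 Sn(s) + 2 Ga³⁺(aq); thus Q = [Ga³⁺(aq)]^2 / [Sn²⁺(aq)]^3.
Solving for the unknown gives log [Ga³⁺(aq)] = −2.438, so [Ga³⁺(aq)] ≈ 0.0036 M.

0.0036 M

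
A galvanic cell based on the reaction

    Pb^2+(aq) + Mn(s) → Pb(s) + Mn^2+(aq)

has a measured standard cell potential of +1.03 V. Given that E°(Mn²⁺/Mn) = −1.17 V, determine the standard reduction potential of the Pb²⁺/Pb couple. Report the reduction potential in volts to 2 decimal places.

In the reaction as written the Pb²⁺/Pb couple is reduced (cathode) and Mn²⁺/Mn is oxidized (anode), so E°cell = E°(Pb²⁺/Pb) − E°(Mn²⁺/Mn).
E°(Pb²⁺/Pb) = E°cell + E°(anode) = +1.03 + (−1.17) = −0.14 V.

−0.14 V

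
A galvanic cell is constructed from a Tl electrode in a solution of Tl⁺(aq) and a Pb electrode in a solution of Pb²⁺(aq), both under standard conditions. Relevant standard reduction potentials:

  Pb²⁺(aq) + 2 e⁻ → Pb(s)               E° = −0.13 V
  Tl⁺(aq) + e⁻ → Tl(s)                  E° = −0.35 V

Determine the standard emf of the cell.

+0.22 V

The Pb²⁺/Pb couple has the higher E°, so Pb ion is reduced (cathode) and Tl is oxidized (anode).
E°cell = E°(cathode) − E°(anode) = −0.13 − (−0.35) = +0.22 V.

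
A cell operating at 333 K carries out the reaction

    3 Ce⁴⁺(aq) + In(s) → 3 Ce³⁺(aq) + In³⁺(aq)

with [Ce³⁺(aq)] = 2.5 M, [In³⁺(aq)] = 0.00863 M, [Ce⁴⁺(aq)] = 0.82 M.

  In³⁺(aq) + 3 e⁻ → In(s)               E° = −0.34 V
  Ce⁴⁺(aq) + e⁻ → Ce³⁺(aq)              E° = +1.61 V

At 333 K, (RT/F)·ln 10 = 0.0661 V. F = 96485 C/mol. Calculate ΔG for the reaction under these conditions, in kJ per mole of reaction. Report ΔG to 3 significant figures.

With Ce⁴⁺/Ce³⁺ reduced at the cathode, E°cell = +1.61 − (−0.34) = +1.95 V and n = 3.
Q = ([Ce³⁺(aq)]^3·[In³⁺(aq)]) / [Ce⁴⁺(aq)]^3 = 0.245, so log Q = −0.612 and E = +1.95 − (0.0661/3)(−0.612) = +1.9635 V.
Then ΔG = −nFE = −3 × 96485 × +1.9635 J/mol = −568 kJ/mol.

−568 kJ/mol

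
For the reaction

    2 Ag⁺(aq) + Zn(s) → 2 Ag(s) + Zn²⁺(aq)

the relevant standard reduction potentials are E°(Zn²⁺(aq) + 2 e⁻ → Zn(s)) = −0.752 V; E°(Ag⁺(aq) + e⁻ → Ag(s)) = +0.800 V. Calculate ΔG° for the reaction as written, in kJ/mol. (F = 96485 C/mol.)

−299 kJ/mol

In the reaction as written Ag⁺(aq) is reduced, so the Ag⁺/Ag couple is the cathode and Zn²⁺/Zn is the anode.
E°cell = +0.800 − (−0.752) = +1.552 V; balancing electrons gives n = 2.
ΔG° = −nFE°cell = −(2)(96485)(+1.552) J/mol = −299 kJ/mol.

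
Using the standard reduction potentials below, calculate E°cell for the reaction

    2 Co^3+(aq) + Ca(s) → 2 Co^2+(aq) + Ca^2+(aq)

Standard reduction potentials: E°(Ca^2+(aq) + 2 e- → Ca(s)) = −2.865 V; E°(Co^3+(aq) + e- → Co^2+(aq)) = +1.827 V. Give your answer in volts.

In the reaction as written, Co^3+(aq) is reduced (cathode) and Ca^2+(aq) is produced by oxidation at the anode.
E°cell = E°(cathode) − E°(anode) = +1.827 − (−2.865) = +4.692 V.

+4.692 V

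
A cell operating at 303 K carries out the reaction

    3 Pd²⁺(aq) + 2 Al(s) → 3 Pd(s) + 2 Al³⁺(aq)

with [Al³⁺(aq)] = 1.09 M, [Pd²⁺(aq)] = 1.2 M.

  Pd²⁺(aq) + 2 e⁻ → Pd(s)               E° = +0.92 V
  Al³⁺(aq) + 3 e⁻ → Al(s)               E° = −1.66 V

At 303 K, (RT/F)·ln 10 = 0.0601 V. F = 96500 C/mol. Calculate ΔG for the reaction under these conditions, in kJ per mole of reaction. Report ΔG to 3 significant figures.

−1490 kJ/mol

The standard cell potential is +0.92 − (−1.66) = +2.58 V, with n = 6 electrons in the balanced equation.
The reaction quotient is [Al³⁺(aq)]^2 / [Pd²⁺(aq)]^3 = 0.688; by Nernst, E = +2.58 − (0.0601/6)(−0.163) = +2.5816 V.
ΔG = −nFE = −(6)(96500)(+2.5816) J/mol = −1490 kJ/mol.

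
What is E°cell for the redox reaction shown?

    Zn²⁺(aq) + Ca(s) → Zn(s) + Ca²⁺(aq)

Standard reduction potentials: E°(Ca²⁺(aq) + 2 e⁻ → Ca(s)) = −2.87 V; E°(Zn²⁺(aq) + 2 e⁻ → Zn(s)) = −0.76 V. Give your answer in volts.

+2.11 V

Zn²⁺(aq) gains electrons, so the Zn²⁺/Zn couple is the cathode; the Ca²⁺/Ca couple is the anode.
E°cell = E°(cathode) − E°(anode) = −0.76 − (−2.87) = +2.11 V.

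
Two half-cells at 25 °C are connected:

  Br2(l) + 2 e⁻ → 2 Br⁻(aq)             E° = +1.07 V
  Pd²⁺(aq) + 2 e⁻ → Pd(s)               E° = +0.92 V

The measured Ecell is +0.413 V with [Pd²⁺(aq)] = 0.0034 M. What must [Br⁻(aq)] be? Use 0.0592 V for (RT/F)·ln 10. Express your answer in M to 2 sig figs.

Br₂/Br⁻ is the cathode (higher E°); E°cell = +1.07 − (+0.92) = +0.15 V with n = 2.
Rearranging E = E° − (0.0592/n)·log Q gives log Q = 2(+0.15 − (+0.413))/0.0592 = −8.885.
For Br2(l) + Pd(s) → 2 Br⁻(aq) + Pd²⁺(aq), the reaction quotient is Q = [Br⁻(aq)]^2·[Pd²⁺(aq)].
Substituting the known concentrations and solving, log [Br⁻(aq)] = −3.208 and [Br⁻(aq)] = 0.00062 M.

0.00062 M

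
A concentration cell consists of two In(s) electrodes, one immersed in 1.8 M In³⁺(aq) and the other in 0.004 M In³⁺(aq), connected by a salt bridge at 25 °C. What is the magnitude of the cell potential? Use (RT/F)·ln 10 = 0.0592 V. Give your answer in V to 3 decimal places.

0.052 V

For a concentration cell E°cell = 0, since both electrodes use the same couple.
The compartment with the higher In³⁺(aq) concentration (1.8 M) acts as the cathode; ions are reduced there and produced at the dilute (0.004 M) anode.
With n = 3, Ecell = −(0.0592/3)·log([dilute]/[conc]) = −(0.0592/3)·log(0.004/1.8) = +0.052 V.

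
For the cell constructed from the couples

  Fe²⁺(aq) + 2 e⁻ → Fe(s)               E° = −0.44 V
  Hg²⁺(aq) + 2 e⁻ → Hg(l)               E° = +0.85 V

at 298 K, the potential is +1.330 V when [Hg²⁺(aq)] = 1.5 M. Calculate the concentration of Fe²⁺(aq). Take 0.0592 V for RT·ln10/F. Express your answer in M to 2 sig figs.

0.067 M

The Hg²⁺/Hg couple has the larger reduction potential, so it is the cathode: E°cell = +0.85 − (−0.44) = +1.29 V and n = 2.
Rearranging E = E° − (0.0592/n)·log Q gives log Q = 2(+1.29 − (+1.330))/0.0592 = −1.351.
For Hg²⁺(aq) + Fe(s) → Hg(l) + Fe²⁺(aq), the reaction quotient is Q = [Fe²⁺(aq)] / [Hg²⁺(aq)].
Solving for the unknown gives log [Fe²⁺(aq)] = −1.175, so [Fe²⁺(aq)] ≈ 0.067 M.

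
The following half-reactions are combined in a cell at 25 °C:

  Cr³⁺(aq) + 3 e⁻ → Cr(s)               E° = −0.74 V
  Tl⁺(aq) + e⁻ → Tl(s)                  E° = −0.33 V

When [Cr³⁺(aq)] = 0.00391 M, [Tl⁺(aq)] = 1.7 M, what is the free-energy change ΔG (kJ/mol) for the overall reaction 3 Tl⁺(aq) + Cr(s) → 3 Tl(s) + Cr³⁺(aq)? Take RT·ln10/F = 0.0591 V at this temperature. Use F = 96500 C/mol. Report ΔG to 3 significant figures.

E°cell = −0.33 − (−0.74) = +0.41 V; the balanced reaction transfers n = 3 electrons.
Q = [Cr³⁺(aq)] / [Tl⁺(aq)]^3 = 0.000796, so log Q = −3.099 and E = +0.41 − (0.0591/3)(−3.099) = +0.4711 V.
Finally ΔG = −nFE = −(3)(96500 C/mol)(+0.4711 V) = −136 kJ/mol.

−136 kJ/mol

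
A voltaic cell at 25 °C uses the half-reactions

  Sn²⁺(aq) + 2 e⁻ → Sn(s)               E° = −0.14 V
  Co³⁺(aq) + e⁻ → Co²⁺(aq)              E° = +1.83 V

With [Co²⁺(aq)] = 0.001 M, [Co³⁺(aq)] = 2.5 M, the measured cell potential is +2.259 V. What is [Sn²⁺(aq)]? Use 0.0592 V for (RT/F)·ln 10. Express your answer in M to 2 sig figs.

0.0011 M

With Co³⁺/Co²⁺ at the cathode and Sn²⁺/Sn at the anode, E°cell = +1.83 − (−0.14) = +1.97 V (n = 2).
From the Nernst equation, log Q = n(E° − E)/0.0592 = 2·(+1.97 − (+2.259))/0.0592 = −9.764.
Balancing electrons gives 2 Co³⁺(aq) + Sn(s) → 2 Co²⁺(aq) + Sn²⁺(aq); thus Q = ([Co²⁺(aq)]^2·[Sn²⁺(aq)]) / [Co³⁺(aq)]^2.
Substituting the known concentrations and solving, log [Sn²⁺(aq)] = −2.968 and [Sn²⁺(aq)] = 0.0011 M.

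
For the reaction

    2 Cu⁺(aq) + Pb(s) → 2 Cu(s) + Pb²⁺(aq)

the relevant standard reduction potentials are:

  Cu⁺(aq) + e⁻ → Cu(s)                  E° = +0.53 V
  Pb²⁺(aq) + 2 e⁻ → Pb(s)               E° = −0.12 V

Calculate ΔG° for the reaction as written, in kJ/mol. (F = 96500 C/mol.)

−125 kJ/mol

In the reaction as written Cu⁺(aq) is reduced, so the Cu⁺/Cu couple is the cathode and Pb²⁺/Pb is the anode.
E°cell = +0.53 − (−0.12) = +0.65 V; balancing electrons gives n = 2.
ΔG° = −nFE°cell = −(2)(96500)(+0.65) J/mol = −125 kJ/mol.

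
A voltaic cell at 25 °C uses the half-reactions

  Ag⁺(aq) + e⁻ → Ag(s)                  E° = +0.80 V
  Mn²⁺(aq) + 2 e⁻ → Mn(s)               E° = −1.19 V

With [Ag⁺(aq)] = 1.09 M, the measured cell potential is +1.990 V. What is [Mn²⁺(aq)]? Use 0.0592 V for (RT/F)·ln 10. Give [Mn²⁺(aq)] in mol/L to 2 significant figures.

The Ag⁺/Ag couple has the larger reduction potential, so it is the cathode: E°cell = +0.80 − (−1.19) = +1.99 V and n = 2.
From the Nernst equation, log Q = n(E° − E)/0.0592 = 2·(+1.99 − (+1.990))/0.0592 = 0.000.
For 2 Ag⁺(aq) + Mn(s) → 2 Ag(s) + Mn²⁺(aq), the reaction quotient is Q = [Mn²⁺(aq)] / [Ag⁺(aq)]^2.
Isolating [Mn²⁺(aq)] in Q = 10^{0.000} yields log [Mn²⁺(aq)] = 0.075, i.e. 1.2 M.

1.2 M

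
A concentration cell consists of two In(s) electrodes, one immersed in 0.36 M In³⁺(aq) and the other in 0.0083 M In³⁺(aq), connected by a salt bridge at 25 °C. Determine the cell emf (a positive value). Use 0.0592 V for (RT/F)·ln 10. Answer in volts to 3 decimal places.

0.032 V

For a concentration cell E°cell = 0, since both electrodes use the same couple.
The compartment with the higher In³⁺(aq) concentration (0.36 M) acts as the cathode; ions are reduced there and produced at the dilute (0.0083 M) anode.
With n = 3, Ecell = −(0.0592/3)·log([dilute]/[conc]) = −(0.0592/3)·log(0.0083/0.36) = +0.032 V.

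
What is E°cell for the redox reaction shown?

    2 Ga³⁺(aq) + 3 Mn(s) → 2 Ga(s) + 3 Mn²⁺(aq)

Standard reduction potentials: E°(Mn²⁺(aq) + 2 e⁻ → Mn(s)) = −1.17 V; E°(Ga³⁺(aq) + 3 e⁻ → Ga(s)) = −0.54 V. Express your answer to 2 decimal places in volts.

+0.63 V

Ga³⁺(aq) gains electrons, so the Ga³⁺/Ga couple is the cathode; the Mn²⁺/Mn couple is the anode.
E°cell = E°(cathode) − E°(anode) = −0.54 − (−1.17) = +0.63 V.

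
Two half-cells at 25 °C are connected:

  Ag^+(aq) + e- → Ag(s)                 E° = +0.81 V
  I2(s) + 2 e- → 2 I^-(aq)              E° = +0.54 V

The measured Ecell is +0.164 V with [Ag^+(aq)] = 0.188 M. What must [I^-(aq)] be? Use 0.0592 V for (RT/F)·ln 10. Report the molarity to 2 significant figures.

The Ag⁺/Ag couple has the larger reduction potential, so it is the cathode: E°cell = +0.81 − (+0.54) = +0.27 V and n = 2.
Rearranging E = E° − (0.0592/n)·log Q gives log Q = 2(+0.27 − (+0.164))/0.0592 = 3.581.
Balancing electrons gives 2 Ag^+(aq) + 2 I^-(aq) → 2 Ag(s) + I2(s); thus Q = 1 / ([Ag^+(aq)]^2·[I^-(aq)]^2).
Solving for the unknown gives log [I^-(aq)] = −1.065, so [I^-(aq)] ≈ 0.086 M.

0.086 M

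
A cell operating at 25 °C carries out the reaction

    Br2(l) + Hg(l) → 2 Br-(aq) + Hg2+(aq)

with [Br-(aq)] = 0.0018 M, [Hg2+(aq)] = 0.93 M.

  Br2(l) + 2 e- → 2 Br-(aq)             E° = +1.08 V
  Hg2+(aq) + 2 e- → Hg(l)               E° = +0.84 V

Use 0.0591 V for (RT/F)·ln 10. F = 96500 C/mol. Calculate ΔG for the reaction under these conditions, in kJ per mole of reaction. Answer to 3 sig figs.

E°cell = +1.08 − (+0.84) = +0.24 V; the balanced reaction transfers n = 2 electrons.
Q = [Br-(aq)]^2·[Hg2+(aq)] = 3.01×10^−6, so log Q = −5.521 and E = +0.24 − (0.0591/2)(−5.521) = +0.4031 V.
ΔG = −nFE = −(2)(96500)(+0.4031) J/mol = −77.8 kJ/mol.

−77.8 kJ/mol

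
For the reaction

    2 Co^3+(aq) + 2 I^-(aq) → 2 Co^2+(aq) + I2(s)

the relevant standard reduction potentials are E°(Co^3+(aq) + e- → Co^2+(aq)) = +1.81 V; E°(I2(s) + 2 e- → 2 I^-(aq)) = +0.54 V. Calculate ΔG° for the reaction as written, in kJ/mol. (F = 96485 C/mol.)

In the reaction as written Co^3+(aq) is reduced, so the Co³⁺/Co²⁺ couple is the cathode and I₂/I⁻ is the anode.
E°cell = +1.81 − (+0.54) = +1.27 V; balancing electrons gives n = 2.
ΔG° = −nFE°cell = −(2)(96485)(+1.27) J/mol = −245 kJ/mol.

−245 kJ/mol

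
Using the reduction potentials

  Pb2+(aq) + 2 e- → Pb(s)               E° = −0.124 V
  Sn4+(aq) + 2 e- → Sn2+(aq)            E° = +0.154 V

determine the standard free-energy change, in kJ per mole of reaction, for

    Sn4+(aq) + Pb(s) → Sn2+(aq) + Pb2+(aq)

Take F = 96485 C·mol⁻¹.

−53.6 kJ/mol

In the reaction as written Sn4+(aq) is reduced, so the Sn⁴⁺/Sn²⁺ couple is the cathode and Pb²⁺/Pb is the anode.
E°cell = +0.154 − (−0.124) = +0.278 V; balancing electrons gives n = 2.
ΔG° = −nFE°cell = −(2)(96485)(+0.278) J/mol = −53.6 kJ/mol.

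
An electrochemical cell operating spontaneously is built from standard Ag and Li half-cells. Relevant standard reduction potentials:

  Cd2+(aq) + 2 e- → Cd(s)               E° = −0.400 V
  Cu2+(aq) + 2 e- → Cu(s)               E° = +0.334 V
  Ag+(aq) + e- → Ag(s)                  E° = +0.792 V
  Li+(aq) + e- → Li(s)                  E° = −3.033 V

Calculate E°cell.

Of the two couples in this cell, the one with the more positive reduction potential is reduced at the cathode: here that is Ag⁺/Ag (+0.792 V); Li⁺/Li (−3.033 V) is the anode.
E°cell = E°(cathode) − E°(anode) = +0.792 − (−3.033) = +3.825 V.

+3.825 V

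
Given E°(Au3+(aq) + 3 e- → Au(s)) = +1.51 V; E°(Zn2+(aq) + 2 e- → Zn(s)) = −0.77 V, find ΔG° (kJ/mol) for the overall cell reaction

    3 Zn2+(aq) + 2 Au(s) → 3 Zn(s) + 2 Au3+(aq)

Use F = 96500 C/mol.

In the reaction as written Zn2+(aq) is reduced, so the Zn²⁺/Zn couple is the cathode and Au³⁺/Au is the anode.
E°cell = −0.77 − (+1.51) = −2.28 V; balancing electrons gives n = 6.
ΔG° = −nFE°cell = −(6)(96500)(−2.28) J/mol = +1320 kJ/mol.

+1320 kJ/mol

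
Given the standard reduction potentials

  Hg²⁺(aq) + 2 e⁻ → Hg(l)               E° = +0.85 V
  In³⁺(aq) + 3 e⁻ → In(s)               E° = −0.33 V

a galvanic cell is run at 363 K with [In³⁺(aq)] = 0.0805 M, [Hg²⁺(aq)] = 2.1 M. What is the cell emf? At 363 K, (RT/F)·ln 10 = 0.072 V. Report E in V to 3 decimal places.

The Hg²⁺/Hg couple has the more positive E°, so it is the cathode; In³⁺/In is the anode.
E°cell = +0.85 − (−0.33) = +1.18 V, with n = 6 electrons transferred.
Balancing gives 3 Hg²⁺(aq) + 2 In(s) → 3 Hg(l) + 2 In³⁺(aq); hence Q = [In³⁺(aq)]^2 / [Hg²⁺(aq)]^3 = 0.0007 (log Q = −3.155).
Applying E = E° − (RT ln10/nF)·log Q gives +1.18 − (0.072/6)(−3.155) = +1.218 V.

+1.218 V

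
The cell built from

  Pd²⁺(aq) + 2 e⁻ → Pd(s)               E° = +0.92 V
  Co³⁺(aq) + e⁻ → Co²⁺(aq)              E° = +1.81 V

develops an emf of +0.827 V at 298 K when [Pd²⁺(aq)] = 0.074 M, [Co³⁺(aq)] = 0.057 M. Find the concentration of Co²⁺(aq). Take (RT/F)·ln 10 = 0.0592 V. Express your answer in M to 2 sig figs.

2.4 M

The Co³⁺/Co²⁺ couple has the larger reduction potential, so it is the cathode: E°cell = +1.81 − (+0.92) = +0.89 V and n = 2.
Since E = E° − (0.0592/n)·log Q, log Q = n(E° − E)/0.0592 = 2.128.
For 2 Co³⁺(aq) + Pd(s) → 2 Co²⁺(aq) + Pd²⁺(aq), the reaction quotient is Q = ([Co²⁺(aq)]^2·[Pd²⁺(aq)]) / [Co³⁺(aq)]^2.
Substituting the known concentrations and solving, log [Co²⁺(aq)] = 0.385 and [Co²⁺(aq)] = 2.4 M.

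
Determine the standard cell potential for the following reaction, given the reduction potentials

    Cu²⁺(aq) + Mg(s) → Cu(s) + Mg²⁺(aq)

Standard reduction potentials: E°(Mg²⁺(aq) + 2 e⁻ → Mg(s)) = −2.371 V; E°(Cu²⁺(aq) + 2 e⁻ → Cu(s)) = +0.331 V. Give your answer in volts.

Cu²⁺(aq) gains electrons, so the Cu²⁺/Cu couple is the cathode; the Mg²⁺/Mg couple is the anode.
E°cell = E°(cathode) − E°(anode) = +0.331 − (−2.371) = +2.702 V.

+2.702 V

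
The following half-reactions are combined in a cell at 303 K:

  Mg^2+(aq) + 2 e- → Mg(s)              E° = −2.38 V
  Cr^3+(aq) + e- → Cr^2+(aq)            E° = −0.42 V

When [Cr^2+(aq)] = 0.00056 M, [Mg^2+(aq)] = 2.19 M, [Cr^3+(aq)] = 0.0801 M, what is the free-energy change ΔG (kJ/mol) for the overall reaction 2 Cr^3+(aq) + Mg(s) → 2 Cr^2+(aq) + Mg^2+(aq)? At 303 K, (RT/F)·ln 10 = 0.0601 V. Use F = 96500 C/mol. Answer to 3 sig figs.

E°cell = −0.42 − (−2.38) = +1.96 V; the balanced reaction transfers n = 2 electrons.
The reaction quotient is ([Cr^2+(aq)]^2·[Mg^2+(aq)]) / [Cr^3+(aq)]^2 = 0.000107; by Nernst, E = +1.96 − (0.0601/2)(−3.970) = +2.0793 V.
ΔG = −nFE = −(2)(96500)(+2.0793) J/mol = −401 kJ/mol.

−401 kJ/mol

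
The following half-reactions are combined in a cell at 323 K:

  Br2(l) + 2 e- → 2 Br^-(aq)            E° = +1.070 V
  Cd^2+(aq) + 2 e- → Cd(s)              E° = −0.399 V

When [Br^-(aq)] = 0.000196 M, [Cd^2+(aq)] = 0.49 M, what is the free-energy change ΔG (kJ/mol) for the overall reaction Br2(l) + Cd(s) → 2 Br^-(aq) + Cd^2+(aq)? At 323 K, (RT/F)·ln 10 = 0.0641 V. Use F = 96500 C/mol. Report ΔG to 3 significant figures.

−331 kJ/mol

With Br₂/Br⁻ reduced at the cathode, E°cell = +1.070 − (−0.399) = +1.469 V and n = 2.
Q = [Br^-(aq)]^2·[Cd^2+(aq)] = 1.88×10^−8, so log Q = −7.725 and E = +1.469 − (0.0641/2)(−7.725) = +1.7166 V.
Then ΔG = −nFE = −2 × 96500 × +1.7166 J/mol = −331 kJ/mol.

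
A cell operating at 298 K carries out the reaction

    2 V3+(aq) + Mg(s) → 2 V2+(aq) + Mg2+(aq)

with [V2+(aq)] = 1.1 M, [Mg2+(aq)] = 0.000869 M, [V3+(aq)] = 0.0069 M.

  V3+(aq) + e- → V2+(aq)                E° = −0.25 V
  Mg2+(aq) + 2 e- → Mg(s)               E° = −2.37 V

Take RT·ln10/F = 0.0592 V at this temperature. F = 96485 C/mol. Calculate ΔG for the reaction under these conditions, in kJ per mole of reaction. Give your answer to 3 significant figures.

With V³⁺/V²⁺ reduced at the cathode, E°cell = −0.25 − (−2.37) = +2.12 V and n = 2.
Q = ([V2+(aq)]^2·[Mg2+(aq)]) / [V3+(aq)]^2 = 22.1, so log Q = 1.344 and E = +2.12 − (0.0592/2)(1.344) = +2.0802 V.
Then ΔG = −nFE = −2 × 96485 × +2.0802 J/mol = −401 kJ/mol.

−401 kJ/mol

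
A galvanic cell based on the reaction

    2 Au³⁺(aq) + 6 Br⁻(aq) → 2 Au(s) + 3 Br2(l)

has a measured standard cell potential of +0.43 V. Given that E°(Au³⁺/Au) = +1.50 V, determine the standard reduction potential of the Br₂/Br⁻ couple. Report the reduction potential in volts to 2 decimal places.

In the reaction as written the Au³⁺/Au couple is reduced (cathode) and Br₂/Br⁻ is oxidized (anode), so E°cell = E°(Au³⁺/Au) − E°(Br₂/Br⁻).
E°(Br₂/Br⁻) = E°(cathode) − E°cell = +1.50 − (+0.43) = +1.07 V.

+1.07 V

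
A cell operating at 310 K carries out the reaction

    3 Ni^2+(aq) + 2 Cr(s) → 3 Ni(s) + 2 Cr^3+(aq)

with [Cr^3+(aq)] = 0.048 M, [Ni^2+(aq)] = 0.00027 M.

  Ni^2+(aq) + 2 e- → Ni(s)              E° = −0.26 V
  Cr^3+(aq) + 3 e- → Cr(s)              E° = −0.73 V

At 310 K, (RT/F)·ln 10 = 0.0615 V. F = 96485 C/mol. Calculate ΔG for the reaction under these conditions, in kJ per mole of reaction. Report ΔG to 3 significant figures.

E°cell = −0.26 − (−0.73) = +0.47 V; the balanced reaction transfers n = 6 electrons.
The reaction quotient is [Cr^3+(aq)]^2 / [Ni^2+(aq)]^3 = 1.17×10^8; by Nernst, E = +0.47 − (0.0615/6)(8.068) = +0.3873 V.
ΔG = −nFE = −(6)(96485)(+0.3873) J/mol = −224 kJ/mol.

−224 kJ/mol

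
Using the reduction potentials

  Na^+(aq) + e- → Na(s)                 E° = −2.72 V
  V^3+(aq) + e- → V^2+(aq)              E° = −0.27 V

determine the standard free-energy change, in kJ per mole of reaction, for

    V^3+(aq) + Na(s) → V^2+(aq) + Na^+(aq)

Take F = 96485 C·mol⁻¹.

−236 kJ/mol

In the reaction as written V^3+(aq) is reduced, so the V³⁺/V²⁺ couple is the cathode and Na⁺/Na is the anode.
E°cell = −0.27 − (−2.72) = +2.45 V; balancing electrons gives n = 1.
ΔG° = −nFE°cell = −(1)(96485)(+2.45) J/mol = −236 kJ/mol.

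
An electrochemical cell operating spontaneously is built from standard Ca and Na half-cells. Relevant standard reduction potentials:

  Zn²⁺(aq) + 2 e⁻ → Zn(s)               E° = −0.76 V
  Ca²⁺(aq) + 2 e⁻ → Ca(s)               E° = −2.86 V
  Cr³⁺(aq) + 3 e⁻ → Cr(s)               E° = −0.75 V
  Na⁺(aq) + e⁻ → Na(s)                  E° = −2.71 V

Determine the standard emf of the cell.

+0.15 V

The Na⁺/Na couple has the higher E°, so Na ion is reduced (cathode) and Ca is oxidized (anode).
E°cell = E°(cathode) − E°(anode) = −2.71 − (−2.86) = +0.15 V.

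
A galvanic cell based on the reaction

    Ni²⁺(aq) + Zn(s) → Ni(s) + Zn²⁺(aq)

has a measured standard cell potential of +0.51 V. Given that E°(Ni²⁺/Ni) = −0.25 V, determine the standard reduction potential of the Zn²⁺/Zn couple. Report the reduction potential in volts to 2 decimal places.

−0.76 V

In the reaction as written the Ni²⁺/Ni couple is reduced (cathode) and Zn²⁺/Zn is oxidized (anode), so E°cell = E°(Ni²⁺/Ni) − E°(Zn²⁺/Zn).
E°(Zn²⁺/Zn) = E°(cathode) − E°cell = −0.25 − (+0.51) = −0.76 V.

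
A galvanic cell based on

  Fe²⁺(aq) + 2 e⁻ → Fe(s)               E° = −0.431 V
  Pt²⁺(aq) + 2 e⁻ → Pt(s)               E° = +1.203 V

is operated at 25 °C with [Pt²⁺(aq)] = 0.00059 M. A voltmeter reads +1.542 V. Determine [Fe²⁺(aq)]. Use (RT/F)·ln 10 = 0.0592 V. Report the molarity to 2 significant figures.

Pt²⁺/Pt is the cathode (higher E°); E°cell = +1.203 − (−0.431) = +1.634 V with n = 2.
Since E = E° − (0.0592/n)·log Q, log Q = n(E° − E)/0.0592 = 3.108.
For Pt²⁺(aq) + Fe(s) → Pt(s) + Fe²⁺(aq), the reaction quotient is Q = [Fe²⁺(aq)] / [Pt²⁺(aq)].
Substituting the known concentrations and solving, log [Fe²⁺(aq)] = −0.121 and [Fe²⁺(aq)] = 0.76 M.

0.76 M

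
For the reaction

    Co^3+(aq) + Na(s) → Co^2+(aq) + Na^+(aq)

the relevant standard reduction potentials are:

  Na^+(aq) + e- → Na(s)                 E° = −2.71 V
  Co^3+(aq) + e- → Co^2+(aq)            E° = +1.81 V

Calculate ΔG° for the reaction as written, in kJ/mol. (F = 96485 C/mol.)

In the reaction as written Co^3+(aq) is reduced, so the Co³⁺/Co²⁺ couple is the cathode and Na⁺/Na is the anode.
E°cell = +1.81 − (−2.71) = +4.52 V; balancing electrons gives n = 1.
ΔG° = −nFE°cell = −(1)(96485)(+4.52) J/mol = −436 kJ/mol.

−436 kJ/mol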